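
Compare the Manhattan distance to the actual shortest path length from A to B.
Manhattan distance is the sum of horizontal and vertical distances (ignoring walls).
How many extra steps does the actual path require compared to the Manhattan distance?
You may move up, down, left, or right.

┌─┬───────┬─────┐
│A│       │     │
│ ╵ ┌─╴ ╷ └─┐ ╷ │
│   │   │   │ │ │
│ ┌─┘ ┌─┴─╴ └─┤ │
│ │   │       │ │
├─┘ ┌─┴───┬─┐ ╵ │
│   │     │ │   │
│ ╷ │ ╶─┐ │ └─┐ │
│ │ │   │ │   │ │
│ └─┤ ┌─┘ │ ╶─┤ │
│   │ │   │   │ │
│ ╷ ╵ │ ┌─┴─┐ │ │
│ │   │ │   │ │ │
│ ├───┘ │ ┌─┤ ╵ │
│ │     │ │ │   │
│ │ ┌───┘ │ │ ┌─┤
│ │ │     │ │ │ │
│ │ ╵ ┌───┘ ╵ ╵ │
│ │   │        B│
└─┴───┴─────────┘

Manhattan distance: |9 - 0| + |7 - 0| = 16
Actual path length: 20
Extra steps: 20 - 16 = 4

Solution:

┌─┬───────┬─────┐
│A│↱ → → ↓│     │
│ ╵ ┌─╴ ╷ └─┐ ╷ │
│↳ ↑│   │↳ ↓│ │ │
│ ┌─┘ ┌─┴─╴ └─┤ │
│ │   │    ↳ ↓│ │
├─┘ ┌─┴───┬─┐ ╵ │
│   │     │ │↳ ↓│
│ ╷ │ ╶─┐ │ └─┐ │
│ │ │   │ │   │↓│
│ └─┤ ┌─┘ │ ╶─┤ │
│   │ │   │   │↓│
│ ╷ ╵ │ ┌─┴─┐ │ │
│ │   │ │   │ │↓│
│ ├───┘ │ ┌─┤ ╵ │
│ │     │ │ │↓ ↲│
│ │ ┌───┘ │ │ ┌─┤
│ │ │     │ │↓│ │
│ │ ╵ ┌───┘ ╵ ╵ │
│ │   │      ↳ B│
└─┴───┴─────────┘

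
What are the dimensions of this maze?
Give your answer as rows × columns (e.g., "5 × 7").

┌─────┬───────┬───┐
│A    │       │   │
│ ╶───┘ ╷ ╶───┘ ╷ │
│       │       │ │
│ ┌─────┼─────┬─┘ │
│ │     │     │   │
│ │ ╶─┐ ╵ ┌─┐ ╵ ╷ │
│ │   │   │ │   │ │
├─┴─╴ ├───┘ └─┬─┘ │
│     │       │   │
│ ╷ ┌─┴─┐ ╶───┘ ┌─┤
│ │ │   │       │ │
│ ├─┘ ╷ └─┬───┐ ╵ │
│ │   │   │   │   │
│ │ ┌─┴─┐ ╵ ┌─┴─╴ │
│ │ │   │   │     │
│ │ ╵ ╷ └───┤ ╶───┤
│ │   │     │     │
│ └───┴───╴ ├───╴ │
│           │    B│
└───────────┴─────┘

Counting the maze dimensions:
Rows (vertical): 10
Columns (horizontal): 9
Dimensions: 10 × 9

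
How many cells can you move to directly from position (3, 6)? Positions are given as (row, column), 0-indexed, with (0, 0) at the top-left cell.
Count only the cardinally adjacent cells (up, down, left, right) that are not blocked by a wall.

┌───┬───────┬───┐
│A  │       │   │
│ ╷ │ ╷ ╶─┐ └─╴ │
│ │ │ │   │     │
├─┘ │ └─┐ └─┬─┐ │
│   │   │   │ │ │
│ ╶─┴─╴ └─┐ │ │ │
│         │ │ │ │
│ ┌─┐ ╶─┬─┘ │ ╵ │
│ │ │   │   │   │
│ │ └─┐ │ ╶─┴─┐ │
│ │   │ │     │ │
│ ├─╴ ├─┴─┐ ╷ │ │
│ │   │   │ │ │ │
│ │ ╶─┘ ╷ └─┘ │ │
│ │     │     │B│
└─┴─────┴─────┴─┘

Checking passable neighbors of (3, 6):
Neighbors: (2, 6), (4, 6)
Count: 2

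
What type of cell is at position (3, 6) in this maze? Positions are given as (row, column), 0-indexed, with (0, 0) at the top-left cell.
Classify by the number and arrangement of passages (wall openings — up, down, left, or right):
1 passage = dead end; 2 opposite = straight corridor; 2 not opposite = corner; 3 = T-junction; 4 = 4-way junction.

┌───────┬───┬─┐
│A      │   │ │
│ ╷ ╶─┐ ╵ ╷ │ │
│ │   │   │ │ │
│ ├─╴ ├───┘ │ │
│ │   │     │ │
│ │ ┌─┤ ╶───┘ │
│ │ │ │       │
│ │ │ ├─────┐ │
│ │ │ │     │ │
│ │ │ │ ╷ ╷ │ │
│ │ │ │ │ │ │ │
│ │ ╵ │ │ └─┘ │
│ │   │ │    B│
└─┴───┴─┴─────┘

Checking cell at (3, 6):
Number of passages: 3
Cell type: T-junction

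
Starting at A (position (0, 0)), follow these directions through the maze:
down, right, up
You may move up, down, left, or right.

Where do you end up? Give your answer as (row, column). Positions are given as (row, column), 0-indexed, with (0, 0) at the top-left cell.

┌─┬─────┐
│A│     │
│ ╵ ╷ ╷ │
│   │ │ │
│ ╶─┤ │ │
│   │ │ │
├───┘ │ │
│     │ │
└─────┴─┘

Following directions step by step:
Start: (0, 0)
  down: (0, 0) → (1, 0)
  right: (1, 0) → (1, 1)
  up: (1, 1) → (0, 1)
Final position: (0, 1)

Path taken:

┌─┬─────┐
│A│B    │
│ ╵ ╷ ╷ │
│↳ ↑│ │ │
│ ╶─┤ │ │
│   │ │ │
├───┘ │ │
│     │ │
└─────┴─┘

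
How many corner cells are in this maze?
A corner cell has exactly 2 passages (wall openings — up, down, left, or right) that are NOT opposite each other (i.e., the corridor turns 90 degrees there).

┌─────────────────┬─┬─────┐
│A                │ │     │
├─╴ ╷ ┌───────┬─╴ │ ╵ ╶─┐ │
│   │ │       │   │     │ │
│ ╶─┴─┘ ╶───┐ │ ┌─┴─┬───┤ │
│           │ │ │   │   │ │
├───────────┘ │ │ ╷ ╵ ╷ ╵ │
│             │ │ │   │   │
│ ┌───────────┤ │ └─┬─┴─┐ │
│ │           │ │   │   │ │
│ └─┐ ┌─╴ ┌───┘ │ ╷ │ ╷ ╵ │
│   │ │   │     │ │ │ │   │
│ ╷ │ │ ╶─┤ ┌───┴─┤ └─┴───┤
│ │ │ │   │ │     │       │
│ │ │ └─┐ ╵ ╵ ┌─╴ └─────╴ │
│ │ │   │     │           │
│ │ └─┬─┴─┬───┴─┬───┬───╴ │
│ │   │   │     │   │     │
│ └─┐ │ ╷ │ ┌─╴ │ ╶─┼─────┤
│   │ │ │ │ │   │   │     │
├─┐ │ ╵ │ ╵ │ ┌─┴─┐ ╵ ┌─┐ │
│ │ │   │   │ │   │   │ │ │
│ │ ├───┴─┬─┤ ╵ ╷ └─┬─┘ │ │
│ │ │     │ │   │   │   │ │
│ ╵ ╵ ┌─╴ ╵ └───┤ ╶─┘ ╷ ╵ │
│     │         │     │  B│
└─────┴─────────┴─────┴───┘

Counting corner cells (2 non-opposite passages):
Total corners: 74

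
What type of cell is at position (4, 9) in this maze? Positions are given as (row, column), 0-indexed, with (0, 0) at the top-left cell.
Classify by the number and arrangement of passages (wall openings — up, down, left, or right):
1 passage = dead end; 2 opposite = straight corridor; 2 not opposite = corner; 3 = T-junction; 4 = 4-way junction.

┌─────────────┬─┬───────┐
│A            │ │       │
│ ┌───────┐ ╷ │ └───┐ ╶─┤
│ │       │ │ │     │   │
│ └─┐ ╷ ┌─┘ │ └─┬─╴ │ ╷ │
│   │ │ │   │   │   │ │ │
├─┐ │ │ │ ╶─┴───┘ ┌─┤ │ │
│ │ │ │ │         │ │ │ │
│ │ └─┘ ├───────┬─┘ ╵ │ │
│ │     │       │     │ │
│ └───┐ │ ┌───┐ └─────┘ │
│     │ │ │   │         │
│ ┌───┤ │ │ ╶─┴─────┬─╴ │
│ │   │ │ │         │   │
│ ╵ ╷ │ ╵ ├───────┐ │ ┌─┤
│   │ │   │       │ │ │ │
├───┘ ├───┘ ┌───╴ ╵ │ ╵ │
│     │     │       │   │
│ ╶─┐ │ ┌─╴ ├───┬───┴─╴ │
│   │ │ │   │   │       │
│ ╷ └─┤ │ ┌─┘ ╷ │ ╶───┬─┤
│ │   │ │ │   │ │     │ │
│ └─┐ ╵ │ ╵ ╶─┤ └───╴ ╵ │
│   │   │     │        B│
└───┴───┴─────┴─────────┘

Checking cell at (4, 9):
Number of passages: 3
Cell type: T-junction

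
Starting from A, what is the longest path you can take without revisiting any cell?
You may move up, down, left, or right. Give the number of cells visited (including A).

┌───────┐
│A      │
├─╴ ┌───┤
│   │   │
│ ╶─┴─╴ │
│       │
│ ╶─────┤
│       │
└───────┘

Finding longest simple path using DFS:
Start: (0, 0)
Longest path visits 10 cells
Path: A → right → down → left → down → right → right → right → up → left

Solution:

┌───────┐
│A ↓    │
├─╴ ┌───┤
│↓ ↲│B ↰│
│ ╶─┴─╴ │
│↳ → → ↑│
│ ╶─────┤
│       │
└───────┘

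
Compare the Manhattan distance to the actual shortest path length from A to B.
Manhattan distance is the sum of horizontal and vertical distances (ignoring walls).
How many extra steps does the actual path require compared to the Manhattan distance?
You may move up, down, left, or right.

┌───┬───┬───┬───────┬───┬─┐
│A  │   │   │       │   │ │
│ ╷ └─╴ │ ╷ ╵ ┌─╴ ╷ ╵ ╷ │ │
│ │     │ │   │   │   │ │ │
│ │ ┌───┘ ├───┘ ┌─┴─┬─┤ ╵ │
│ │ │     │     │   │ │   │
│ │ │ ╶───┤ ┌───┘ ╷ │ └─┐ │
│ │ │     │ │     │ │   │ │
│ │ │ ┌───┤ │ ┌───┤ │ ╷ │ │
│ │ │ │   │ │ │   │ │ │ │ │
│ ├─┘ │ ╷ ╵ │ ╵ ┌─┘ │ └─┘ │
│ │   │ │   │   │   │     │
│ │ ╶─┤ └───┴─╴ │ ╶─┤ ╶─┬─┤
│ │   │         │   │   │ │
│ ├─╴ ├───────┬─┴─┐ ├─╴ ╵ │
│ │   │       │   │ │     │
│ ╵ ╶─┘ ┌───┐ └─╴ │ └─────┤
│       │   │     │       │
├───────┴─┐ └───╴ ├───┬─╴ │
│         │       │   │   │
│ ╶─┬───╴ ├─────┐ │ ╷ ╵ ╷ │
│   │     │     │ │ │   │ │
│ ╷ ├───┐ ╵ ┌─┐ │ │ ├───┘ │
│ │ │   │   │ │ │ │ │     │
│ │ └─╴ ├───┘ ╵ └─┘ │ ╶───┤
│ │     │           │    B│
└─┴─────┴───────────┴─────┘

Manhattan distance: |12 - 0| + |12 - 0| = 24
Actual path length: 72
Extra steps: 72 - 24 = 48

Solution:

┌───┬───┬───┬───────┬───┬─┐
│A  │   │↱ ↓│↱ → ↓  │   │ │
│ ╷ └─╴ │ ╷ ╵ ┌─╴ ╷ ╵ ╷ │ │
│↓│     │↑│↳ ↑│↓ ↲│   │ │ │
│ │ ┌───┘ ├───┘ ┌─┴─┬─┤ ╵ │
│↓│ │↱ → ↑│↓ ← ↲│↱ ↓│ │   │
│ │ │ ╶───┤ ┌───┘ ╷ │ └─┐ │
│↓│ │↑    │↓│↱ → ↑│↓│   │ │
│ │ │ ┌───┤ │ ┌───┤ │ ╷ │ │
│↓│ │↑│↓ ↰│↓│↑│   │↓│ │ │ │
│ ├─┘ │ ╷ ╵ │ ╵ ┌─┘ │ └─┘ │
│↓│↱ ↑│↓│↑ ↲│↑ ↰│↓ ↲│     │
│ │ ╶─┤ └───┴─╴ │ ╶─┤ ╶─┬─┤
│↓│↑ ↰│↳ → → → ↑│↳ ↓│   │ │
│ ├─╴ ├───────┬─┴─┐ ├─╴ ╵ │
│↓│↱ ↑│       │   │↓│     │
│ ╵ ╶─┘ ┌───┐ └─╴ │ └─────┤
│↳ ↑    │   │     │↳ → → ↓│
├───────┴─┐ └───╴ ├───┬─╴ │
│         │       │   │  ↓│
│ ╶─┬───╴ ├─────┐ │ ╷ ╵ ╷ │
│   │     │     │ │ │   │↓│
│ ╷ ├───┐ ╵ ┌─┐ │ │ ├───┘ │
│ │ │   │   │ │ │ │ │↓ ← ↲│
│ │ └─╴ ├───┘ ╵ └─┘ │ ╶───┤
│ │     │           │↳ → B│
└─┴─────┴───────────┴─────┘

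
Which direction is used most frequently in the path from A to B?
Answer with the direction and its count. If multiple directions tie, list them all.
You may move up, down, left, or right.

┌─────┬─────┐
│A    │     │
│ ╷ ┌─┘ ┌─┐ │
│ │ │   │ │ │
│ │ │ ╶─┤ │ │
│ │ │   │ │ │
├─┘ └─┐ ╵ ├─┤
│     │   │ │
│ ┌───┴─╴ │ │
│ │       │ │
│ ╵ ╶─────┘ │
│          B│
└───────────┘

Directions: right, down, down, down, left, down, down, right, right, right, right, right
Counts: {'right': 6, 'down': 5, 'left': 1}
Most common: right (6 times)

Solution:

┌─────┬─────┐
│A ↓  │     │
│ ╷ ┌─┘ ┌─┐ │
│ │↓│   │ │ │
│ │ │ ╶─┤ │ │
│ │↓│   │ │ │
├─┘ └─┐ ╵ ├─┤
│↓ ↲  │   │ │
│ ┌───┴─╴ │ │
│↓│       │ │
│ ╵ ╶─────┘ │
│↳ → → → → B│
└───────────┘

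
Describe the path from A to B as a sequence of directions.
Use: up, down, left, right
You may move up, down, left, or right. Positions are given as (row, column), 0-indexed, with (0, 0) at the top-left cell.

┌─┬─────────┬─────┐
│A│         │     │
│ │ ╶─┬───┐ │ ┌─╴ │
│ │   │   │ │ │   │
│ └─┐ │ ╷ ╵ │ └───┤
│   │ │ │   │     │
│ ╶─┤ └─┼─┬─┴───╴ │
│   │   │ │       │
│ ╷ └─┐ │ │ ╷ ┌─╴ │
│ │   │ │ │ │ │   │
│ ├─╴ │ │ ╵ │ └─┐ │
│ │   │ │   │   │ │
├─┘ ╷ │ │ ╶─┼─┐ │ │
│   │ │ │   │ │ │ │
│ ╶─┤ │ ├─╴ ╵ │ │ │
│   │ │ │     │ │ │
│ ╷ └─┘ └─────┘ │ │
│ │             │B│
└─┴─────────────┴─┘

Finding the path and converting it to directions:
Path through cells: (0,0) → (1,0) → (2,0) → (3,0) → (3,1) → (4,1) → (4,2) → (5,2) → (5,1) → (6,1) → (6,0) → (7,0) → (7,1) → (8,1) → (8,2) → (8,3) → (8,4) → (8,5) → (8,6) → (8,7) → (7,7) → (6,7) → (5,7) → (5,6) → (4,6) → (3,6) → (3,7) → (3,8) → (4,8) → (5,8) → (6,8) → (7,8) → (8,8)
Directions: down, down, down, right, down, right, down, left, down, left, down, right, down, right, right, right, right, right, right, up, up, up, left, up, up, right, right, down, down, down, down, down

Solution:

┌─┬─────────┬─────┐
│A│         │     │
│ │ ╶─┬───┐ │ ┌─╴ │
│↓│   │   │ │ │   │
│ └─┐ │ ╷ ╵ │ └───┤
│↓  │ │ │   │     │
│ ╶─┤ └─┼─┬─┴───╴ │
│↳ ↓│   │ │  ↱ → ↓│
│ ╷ └─┐ │ │ ╷ ┌─╴ │
│ │↳ ↓│ │ │ │↑│  ↓│
│ ├─╴ │ │ ╵ │ └─┐ │
│ │↓ ↲│ │   │↑ ↰│↓│
├─┘ ╷ │ │ ╶─┼─┐ │ │
│↓ ↲│ │ │   │ │↑│↓│
│ ╶─┤ │ ├─╴ ╵ │ │ │
│↳ ↓│ │ │     │↑│↓│
│ ╷ └─┘ └─────┘ │ │
│ │↳ → → → → → ↑│B│
└─┴─────────────┴─┘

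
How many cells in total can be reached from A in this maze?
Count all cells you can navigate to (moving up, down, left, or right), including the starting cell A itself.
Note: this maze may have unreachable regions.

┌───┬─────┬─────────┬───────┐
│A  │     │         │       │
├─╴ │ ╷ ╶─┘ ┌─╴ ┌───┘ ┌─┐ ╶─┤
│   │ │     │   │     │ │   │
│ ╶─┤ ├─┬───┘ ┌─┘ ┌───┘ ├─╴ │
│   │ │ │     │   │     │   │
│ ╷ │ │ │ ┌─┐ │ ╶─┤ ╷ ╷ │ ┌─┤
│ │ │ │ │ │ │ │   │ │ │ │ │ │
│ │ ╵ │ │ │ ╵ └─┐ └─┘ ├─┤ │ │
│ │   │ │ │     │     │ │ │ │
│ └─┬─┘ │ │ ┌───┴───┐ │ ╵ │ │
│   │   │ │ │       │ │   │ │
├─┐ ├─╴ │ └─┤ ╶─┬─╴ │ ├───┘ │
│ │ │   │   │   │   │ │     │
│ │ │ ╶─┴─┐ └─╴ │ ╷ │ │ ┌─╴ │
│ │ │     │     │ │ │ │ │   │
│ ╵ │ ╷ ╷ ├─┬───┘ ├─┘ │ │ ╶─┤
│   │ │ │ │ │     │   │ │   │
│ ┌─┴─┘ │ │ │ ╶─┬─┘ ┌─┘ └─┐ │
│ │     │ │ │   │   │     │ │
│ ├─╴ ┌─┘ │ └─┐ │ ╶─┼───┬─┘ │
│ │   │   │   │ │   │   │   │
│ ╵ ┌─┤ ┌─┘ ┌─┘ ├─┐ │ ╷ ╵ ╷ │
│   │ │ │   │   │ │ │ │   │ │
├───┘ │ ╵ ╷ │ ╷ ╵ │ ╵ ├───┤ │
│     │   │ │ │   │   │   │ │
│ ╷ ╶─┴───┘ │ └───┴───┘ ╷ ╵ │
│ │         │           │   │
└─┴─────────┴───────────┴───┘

Using BFS/flood-fill to find all reachable cells from A:
Maze size: 14 × 14 = 196 total cells
All cells are reachable — the maze is fully connected.
Reachable cells: 196

Reachable region (· marks reachable cells):

┌───┬─────┬─────────┬───────┐
│A ·│· · ·│· · · · ·│· · · ·│
├─╴ │ ╷ ╶─┘ ┌─╴ ┌───┘ ┌─┐ ╶─┤
│· ·│·│· · ·│· ·│· · ·│·│· ·│
│ ╶─┤ ├─┬───┘ ┌─┘ ┌───┘ ├─╴ │
│· ·│·│·│· · ·│· ·│· · ·│· ·│
│ ╷ │ │ │ ┌─┐ │ ╶─┤ ╷ ╷ │ ┌─┤
│·│·│·│·│·│·│·│· ·│·│·│·│·│·│
│ │ ╵ │ │ │ ╵ └─┐ └─┘ ├─┤ │ │
│·│· ·│·│·│· · ·│· · ·│·│·│·│
│ └─┬─┘ │ │ ┌───┴───┐ │ ╵ │ │
│· ·│· ·│·│·│· · · ·│·│· ·│·│
├─┐ ├─╴ │ └─┤ ╶─┬─╴ │ ├───┘ │
│·│·│· ·│· ·│· ·│· ·│·│· · ·│
│ │ │ ╶─┴─┐ └─╴ │ ╷ │ │ ┌─╴ │
│·│·│· · ·│· · ·│·│·│·│·│· ·│
│ ╵ │ ╷ ╷ ├─┬───┘ ├─┘ │ │ ╶─┤
│· ·│·│·│·│·│· · ·│· ·│·│· ·│
│ ┌─┴─┘ │ │ │ ╶─┬─┘ ┌─┘ └─┐ │
│·│· · ·│·│·│· ·│· ·│· · ·│·│
│ ├─╴ ┌─┘ │ └─┐ │ ╶─┼───┬─┘ │
│·│· ·│· ·│· ·│·│· ·│· ·│· ·│
│ ╵ ┌─┤ ┌─┘ ┌─┘ ├─┐ │ ╷ ╵ ╷ │
│· ·│·│·│· ·│· ·│·│·│·│· ·│·│
├───┘ │ ╵ ╷ │ ╷ ╵ │ ╵ ├───┤ │
│· · ·│· ·│·│·│· ·│· ·│· ·│·│
│ ╷ ╶─┴───┘ │ └───┴───┘ ╷ ╵ │
│·│· · · · ·│· · · · · ·│· ·│
└─┴─────────┴───────────┴───┘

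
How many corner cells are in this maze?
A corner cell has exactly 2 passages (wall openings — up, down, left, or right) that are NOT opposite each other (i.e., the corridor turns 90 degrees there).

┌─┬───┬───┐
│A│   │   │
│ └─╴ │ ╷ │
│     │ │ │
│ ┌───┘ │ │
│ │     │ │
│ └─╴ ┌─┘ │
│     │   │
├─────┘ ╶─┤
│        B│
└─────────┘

Counting corner cells (2 non-opposite passages):
Total corners: 9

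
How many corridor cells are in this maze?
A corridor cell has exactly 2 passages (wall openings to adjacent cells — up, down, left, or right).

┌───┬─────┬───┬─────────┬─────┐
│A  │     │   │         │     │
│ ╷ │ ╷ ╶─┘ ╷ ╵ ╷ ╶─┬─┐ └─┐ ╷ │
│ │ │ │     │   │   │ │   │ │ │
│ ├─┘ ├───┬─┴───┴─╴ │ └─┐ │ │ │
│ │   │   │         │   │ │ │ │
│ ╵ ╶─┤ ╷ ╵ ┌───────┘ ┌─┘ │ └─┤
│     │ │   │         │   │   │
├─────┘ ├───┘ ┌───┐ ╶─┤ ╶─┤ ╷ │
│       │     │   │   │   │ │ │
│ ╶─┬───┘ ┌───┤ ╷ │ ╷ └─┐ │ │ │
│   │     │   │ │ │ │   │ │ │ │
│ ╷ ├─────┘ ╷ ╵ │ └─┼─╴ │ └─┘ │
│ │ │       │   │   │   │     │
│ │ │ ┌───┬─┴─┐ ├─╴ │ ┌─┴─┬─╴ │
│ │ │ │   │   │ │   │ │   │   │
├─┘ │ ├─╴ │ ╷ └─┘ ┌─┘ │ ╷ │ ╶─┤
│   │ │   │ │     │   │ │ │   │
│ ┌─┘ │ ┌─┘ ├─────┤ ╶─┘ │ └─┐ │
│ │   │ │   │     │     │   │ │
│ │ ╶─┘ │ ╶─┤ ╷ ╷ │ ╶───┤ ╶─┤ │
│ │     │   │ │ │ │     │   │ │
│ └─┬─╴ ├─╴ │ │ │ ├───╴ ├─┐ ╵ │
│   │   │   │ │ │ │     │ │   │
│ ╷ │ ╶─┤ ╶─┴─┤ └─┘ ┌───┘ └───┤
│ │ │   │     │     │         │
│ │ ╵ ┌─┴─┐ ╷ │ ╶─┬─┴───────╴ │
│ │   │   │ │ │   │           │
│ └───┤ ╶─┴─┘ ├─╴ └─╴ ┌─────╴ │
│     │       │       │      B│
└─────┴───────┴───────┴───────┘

Counting cells with exactly 2 passages:
Total corridor cells: 177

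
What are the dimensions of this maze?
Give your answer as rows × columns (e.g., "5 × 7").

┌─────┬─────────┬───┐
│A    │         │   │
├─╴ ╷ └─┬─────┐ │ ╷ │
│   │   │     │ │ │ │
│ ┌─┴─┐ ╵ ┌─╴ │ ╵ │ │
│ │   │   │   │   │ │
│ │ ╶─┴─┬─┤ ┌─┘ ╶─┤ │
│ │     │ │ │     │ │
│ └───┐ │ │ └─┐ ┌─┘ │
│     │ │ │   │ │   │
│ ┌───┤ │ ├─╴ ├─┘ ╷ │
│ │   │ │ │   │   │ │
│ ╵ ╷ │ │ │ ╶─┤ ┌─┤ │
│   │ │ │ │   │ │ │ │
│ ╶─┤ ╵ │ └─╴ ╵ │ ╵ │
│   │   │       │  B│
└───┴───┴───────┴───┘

Counting the maze dimensions:
Rows (vertical): 8
Columns (horizontal): 10
Dimensions: 8 × 10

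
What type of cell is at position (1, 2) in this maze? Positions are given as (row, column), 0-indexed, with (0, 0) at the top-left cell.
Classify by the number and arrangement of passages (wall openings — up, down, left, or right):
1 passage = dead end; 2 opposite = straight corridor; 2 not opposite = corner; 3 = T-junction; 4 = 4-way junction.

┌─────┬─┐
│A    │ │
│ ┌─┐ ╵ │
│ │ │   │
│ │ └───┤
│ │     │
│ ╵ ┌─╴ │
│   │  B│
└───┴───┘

Checking cell at (1, 2):
Number of passages: 2
Cell type: corner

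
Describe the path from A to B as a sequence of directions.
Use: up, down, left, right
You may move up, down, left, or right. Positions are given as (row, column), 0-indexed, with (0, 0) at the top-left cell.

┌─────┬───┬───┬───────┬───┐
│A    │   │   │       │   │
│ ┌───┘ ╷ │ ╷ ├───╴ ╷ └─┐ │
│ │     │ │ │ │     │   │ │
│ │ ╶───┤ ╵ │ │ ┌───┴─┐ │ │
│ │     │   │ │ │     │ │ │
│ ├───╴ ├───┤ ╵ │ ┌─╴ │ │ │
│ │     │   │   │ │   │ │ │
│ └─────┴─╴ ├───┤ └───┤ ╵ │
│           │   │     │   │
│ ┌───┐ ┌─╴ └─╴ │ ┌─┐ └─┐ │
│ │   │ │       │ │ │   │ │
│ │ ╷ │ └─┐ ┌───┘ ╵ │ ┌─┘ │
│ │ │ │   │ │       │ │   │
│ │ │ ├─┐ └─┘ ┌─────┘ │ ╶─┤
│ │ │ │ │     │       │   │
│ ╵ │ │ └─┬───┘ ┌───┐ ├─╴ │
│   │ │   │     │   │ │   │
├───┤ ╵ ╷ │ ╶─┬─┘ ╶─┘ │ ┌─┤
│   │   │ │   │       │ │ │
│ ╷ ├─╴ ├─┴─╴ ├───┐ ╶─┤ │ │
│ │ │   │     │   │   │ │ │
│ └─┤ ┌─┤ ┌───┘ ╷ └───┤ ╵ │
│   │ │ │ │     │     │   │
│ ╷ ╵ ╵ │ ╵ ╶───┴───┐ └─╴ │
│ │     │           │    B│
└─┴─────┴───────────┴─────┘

Finding the path and converting it to directions:
Path through cells: (0,0) → (1,0) → (2,0) → (3,0) → (4,0) → (4,1) → (4,2) → (4,3) → (5,3) → (6,3) → (6,4) → (7,4) → (7,5) → (7,6) → (6,6) → (6,7) → (6,8) → (5,8) → (4,8) → (4,9) → (4,10) → (5,10) → (6,10) → (7,10) → (7,9) → (7,8) → (7,7) → (8,7) → (8,6) → (8,5) → (9,5) → (9,6) → (10,6) → (10,5) → (10,4) → (11,4) → (12,4) → (12,5) → (11,5) → (11,6) → (11,7) → (10,7) → (10,8) → (11,8) → (11,9) → (11,10) → (12,10) → (12,11) → (12,12)
Directions: down, down, down, down, right, right, right, down, down, right, down, right, right, up, right, right, up, up, right, right, down, down, down, left, left, left, down, left, left, down, right, down, left, left, down, down, right, up, right, right, up, right, down, right, right, down, right, right

Solution:

┌─────┬───┬───┬───────┬───┐
│A    │   │   │       │   │
│ ┌───┘ ╷ │ ╷ ├───╴ ╷ └─┐ │
│↓│     │ │ │ │     │   │ │
│ │ ╶───┤ ╵ │ │ ┌───┴─┐ │ │
│↓│     │   │ │ │     │ │ │
│ ├───╴ ├───┤ ╵ │ ┌─╴ │ │ │
│↓│     │   │   │ │   │ │ │
│ └─────┴─╴ ├───┤ └───┤ ╵ │
│↳ → → ↓    │   │↱ → ↓│   │
│ ┌───┐ ┌─╴ └─╴ │ ┌─┐ └─┐ │
│ │   │↓│       │↑│ │↓  │ │
│ │ ╷ │ └─┐ ┌───┘ ╵ │ ┌─┘ │
│ │ │ │↳ ↓│ │↱ → ↑  │↓│   │
│ │ │ ├─┐ └─┘ ┌─────┘ │ ╶─┤
│ │ │ │ │↳ → ↑│↓ ← ← ↲│   │
│ ╵ │ │ └─┬───┘ ┌───┐ ├─╴ │
│   │ │   │↓ ← ↲│   │ │   │
├───┤ ╵ ╷ │ ╶─┬─┘ ╶─┘ │ ┌─┤
│   │   │ │↳ ↓│       │ │ │
│ ╷ ├─╴ ├─┴─╴ ├───┐ ╶─┤ │ │
│ │ │   │↓ ← ↲│↱ ↓│   │ │ │
│ └─┤ ┌─┤ ┌───┘ ╷ └───┤ ╵ │
│   │ │ │↓│↱ → ↑│↳ → ↓│   │
│ ╷ ╵ ╵ │ ╵ ╶───┴───┐ └─╴ │
│ │     │↳ ↑        │↳ → B│
└─┴─────┴───────────┴─────┘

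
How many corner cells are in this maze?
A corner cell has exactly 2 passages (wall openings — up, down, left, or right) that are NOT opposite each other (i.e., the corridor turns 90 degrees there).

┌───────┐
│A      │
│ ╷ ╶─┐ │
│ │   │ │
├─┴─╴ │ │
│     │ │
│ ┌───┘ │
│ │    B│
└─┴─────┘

Counting corner cells (2 non-opposite passages):
Total corners: 7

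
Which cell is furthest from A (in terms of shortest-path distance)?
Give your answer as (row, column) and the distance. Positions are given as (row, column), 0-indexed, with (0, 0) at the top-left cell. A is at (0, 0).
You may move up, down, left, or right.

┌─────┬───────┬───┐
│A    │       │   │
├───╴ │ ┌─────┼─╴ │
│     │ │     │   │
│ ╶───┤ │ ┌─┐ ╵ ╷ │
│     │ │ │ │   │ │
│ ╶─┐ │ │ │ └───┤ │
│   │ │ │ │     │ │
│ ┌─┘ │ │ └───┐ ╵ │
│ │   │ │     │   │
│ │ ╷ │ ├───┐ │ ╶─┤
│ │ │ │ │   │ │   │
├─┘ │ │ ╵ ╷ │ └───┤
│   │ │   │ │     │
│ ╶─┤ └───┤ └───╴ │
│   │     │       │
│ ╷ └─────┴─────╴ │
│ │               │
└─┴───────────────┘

Computing BFS distances from A to all cells:
Furthest cell: (2, 5)
Distance: 49 steps

Path from A to the furthest cell:

┌─────┬───────┬───┐
│A → ↓│       │   │
├───╴ │ ┌─────┼─╴ │
│↓ ← ↲│ │↱ → ↓│↱ ↓│
│ ╶───┤ │ ┌─┐ ╵ ╷ │
│↳ → ↓│ │↑│B│↳ ↑│↓│
│ ╶─┐ │ │ │ └───┤ │
│   │↓│ │↑│↑ ← ↰│↓│
│ ┌─┘ │ │ └───┐ ╵ │
│ │↓ ↲│ │↑ ← ↰│↑ ↲│
│ │ ╷ │ ├───┐ │ ╶─┤
│ │↓│ │ │   │↑│   │
├─┘ │ │ ╵ ╷ │ └───┤
│↓ ↲│ │   │ │↑ ← ↰│
│ ╶─┤ └───┤ └───╴ │
│↳ ↓│     │      ↑│
│ ╷ └─────┴─────╴ │
│ │↳ → → → → → → ↑│
└─┴───────────────┘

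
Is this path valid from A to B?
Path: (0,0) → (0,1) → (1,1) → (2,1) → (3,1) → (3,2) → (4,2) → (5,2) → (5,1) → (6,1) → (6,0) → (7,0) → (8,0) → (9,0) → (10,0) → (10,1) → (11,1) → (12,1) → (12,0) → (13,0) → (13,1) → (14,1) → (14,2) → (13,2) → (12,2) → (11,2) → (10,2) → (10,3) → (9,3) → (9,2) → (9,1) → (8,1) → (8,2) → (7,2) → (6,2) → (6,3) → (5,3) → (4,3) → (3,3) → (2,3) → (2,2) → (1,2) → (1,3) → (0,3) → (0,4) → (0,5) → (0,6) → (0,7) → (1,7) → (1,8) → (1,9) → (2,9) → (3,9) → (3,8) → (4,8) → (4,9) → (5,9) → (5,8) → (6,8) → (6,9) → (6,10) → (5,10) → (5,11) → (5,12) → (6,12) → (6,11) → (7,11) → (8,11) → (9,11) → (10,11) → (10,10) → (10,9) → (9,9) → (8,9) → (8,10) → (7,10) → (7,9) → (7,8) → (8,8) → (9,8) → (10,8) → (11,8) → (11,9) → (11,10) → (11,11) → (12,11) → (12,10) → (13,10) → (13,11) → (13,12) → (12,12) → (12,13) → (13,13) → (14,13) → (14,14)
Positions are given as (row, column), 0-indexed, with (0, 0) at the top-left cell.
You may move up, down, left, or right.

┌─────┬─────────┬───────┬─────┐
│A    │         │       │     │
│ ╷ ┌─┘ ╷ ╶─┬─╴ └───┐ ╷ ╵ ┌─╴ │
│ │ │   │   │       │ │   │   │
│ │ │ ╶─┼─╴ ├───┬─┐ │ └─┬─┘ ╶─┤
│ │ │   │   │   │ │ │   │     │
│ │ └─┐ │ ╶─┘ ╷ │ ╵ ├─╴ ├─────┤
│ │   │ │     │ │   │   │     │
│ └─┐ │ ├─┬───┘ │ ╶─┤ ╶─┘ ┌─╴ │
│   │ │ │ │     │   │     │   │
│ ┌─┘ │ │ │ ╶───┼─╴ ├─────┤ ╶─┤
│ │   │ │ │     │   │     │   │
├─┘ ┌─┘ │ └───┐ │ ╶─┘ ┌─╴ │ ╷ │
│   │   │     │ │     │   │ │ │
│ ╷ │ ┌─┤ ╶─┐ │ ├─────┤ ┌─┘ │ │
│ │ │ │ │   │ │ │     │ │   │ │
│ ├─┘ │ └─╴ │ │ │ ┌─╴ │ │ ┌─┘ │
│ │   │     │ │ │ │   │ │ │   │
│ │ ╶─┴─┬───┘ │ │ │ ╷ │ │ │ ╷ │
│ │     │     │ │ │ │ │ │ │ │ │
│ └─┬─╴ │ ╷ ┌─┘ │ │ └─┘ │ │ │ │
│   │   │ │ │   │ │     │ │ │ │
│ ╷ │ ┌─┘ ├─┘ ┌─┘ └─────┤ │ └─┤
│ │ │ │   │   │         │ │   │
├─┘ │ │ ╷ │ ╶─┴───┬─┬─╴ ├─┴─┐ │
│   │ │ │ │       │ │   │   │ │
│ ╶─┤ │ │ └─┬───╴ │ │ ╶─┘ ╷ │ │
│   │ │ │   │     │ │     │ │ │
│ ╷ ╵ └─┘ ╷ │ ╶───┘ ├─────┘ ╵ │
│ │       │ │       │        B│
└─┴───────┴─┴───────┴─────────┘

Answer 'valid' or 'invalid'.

Checking path validity:
Result: All consecutive moves are passable.

valid

Correct solution:

┌─────┬─────────┬───────┬─────┐
│A ↓  │↱ → → → ↓│       │     │
│ ╷ ┌─┘ ╷ ╶─┬─╴ └───┐ ╷ ╵ ┌─╴ │
│ │↓│↱ ↑│   │  ↳ → ↓│ │   │   │
│ │ │ ╶─┼─╴ ├───┬─┐ │ └─┬─┘ ╶─┤
│ │↓│↑ ↰│   │   │ │↓│   │     │
│ │ └─┐ │ ╶─┘ ╷ │ ╵ ├─╴ ├─────┤
│ │↳ ↓│↑│     │ │↓ ↲│   │     │
│ └─┐ │ ├─┬───┘ │ ╶─┤ ╶─┘ ┌─╴ │
│   │↓│↑│ │     │↳ ↓│     │   │
│ ┌─┘ │ │ │ ╶───┼─╴ ├─────┤ ╶─┤
│ │↓ ↲│↑│ │     │↓ ↲│↱ → ↓│   │
├─┘ ┌─┘ │ └───┐ │ ╶─┘ ┌─╴ │ ╷ │
│↓ ↲│↱ ↑│     │ │↳ → ↑│↓ ↲│ │ │
│ ╷ │ ┌─┤ ╶─┐ │ ├─────┤ ┌─┘ │ │
│↓│ │↑│ │   │ │ │↓ ← ↰│↓│   │ │
│ ├─┘ │ └─╴ │ │ │ ┌─╴ │ │ ┌─┘ │
│↓│↱ ↑│     │ │ │↓│↱ ↑│↓│ │   │
│ │ ╶─┴─┬───┘ │ │ │ ╷ │ │ │ ╷ │
│↓│↑ ← ↰│     │ │↓│↑│ │↓│ │ │ │
│ └─┬─╴ │ ╷ ┌─┘ │ │ └─┘ │ │ │ │
│↳ ↓│↱ ↑│ │ │   │↓│↑ ← ↲│ │ │ │
│ ╷ │ ┌─┘ ├─┘ ┌─┘ └─────┤ │ └─┤
│ │↓│↑│   │   │  ↳ → → ↓│ │   │
├─┘ │ │ ╷ │ ╶─┴───┬─┬─╴ ├─┴─┐ │
│↓ ↲│↑│ │ │       │ │↓ ↲│↱ ↓│ │
│ ╶─┤ │ │ └─┬───╴ │ │ ╶─┘ ╷ │ │
│↳ ↓│↑│ │   │     │ │↳ → ↑│↓│ │
│ ╷ ╵ └─┘ ╷ │ ╶───┘ ├─────┘ ╵ │
│ │↳ ↑    │ │       │      ↳ B│
└─┴───────┴─┴───────┴─────────┘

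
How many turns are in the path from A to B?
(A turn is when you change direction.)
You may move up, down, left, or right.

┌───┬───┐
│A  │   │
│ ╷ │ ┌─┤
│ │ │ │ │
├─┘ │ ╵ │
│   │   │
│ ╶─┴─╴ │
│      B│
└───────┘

Directions: right, down, down, left, down, right, right, right
Number of turns: 4

Solution:

┌───┬───┐
│A ↓│   │
│ ╷ │ ┌─┤
│ │↓│ │ │
├─┘ │ ╵ │
│↓ ↲│   │
│ ╶─┴─╴ │
│↳ → → B│
└───────┘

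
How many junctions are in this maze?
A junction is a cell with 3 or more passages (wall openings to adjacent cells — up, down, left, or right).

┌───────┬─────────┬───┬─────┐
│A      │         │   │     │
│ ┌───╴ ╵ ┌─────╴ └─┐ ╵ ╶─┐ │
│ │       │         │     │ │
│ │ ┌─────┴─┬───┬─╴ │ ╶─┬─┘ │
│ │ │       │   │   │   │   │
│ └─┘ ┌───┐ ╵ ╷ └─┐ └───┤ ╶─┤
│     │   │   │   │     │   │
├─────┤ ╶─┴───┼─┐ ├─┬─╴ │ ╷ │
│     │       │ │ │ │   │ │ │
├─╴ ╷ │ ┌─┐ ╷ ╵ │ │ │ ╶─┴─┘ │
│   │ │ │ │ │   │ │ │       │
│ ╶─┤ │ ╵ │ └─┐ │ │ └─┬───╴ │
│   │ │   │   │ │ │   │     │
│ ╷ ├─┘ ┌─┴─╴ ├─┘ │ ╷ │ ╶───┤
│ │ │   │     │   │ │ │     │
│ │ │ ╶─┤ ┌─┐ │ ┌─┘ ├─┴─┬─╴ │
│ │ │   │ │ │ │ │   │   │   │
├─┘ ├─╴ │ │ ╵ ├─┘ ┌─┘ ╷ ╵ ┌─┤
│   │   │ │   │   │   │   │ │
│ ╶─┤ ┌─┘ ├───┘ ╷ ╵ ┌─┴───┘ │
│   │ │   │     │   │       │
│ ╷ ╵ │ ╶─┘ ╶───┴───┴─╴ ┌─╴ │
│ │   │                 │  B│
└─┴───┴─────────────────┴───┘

Checking each cell for number of passages:

Junctions found (3+ passages):
  (1, 3): 3 passages
  (1, 8): 3 passages
  (1, 10): 3 passages
  (1, 11): 3 passages
  (2, 9): 3 passages
  (3, 12): 3 passages
  (4, 1): 3 passages
  (4, 3): 3 passages
  (4, 5): 3 passages
  (5, 7): 3 passages
  (5, 13): 3 passages
  (6, 0): 3 passages
  (6, 3): 3 passages
  (6, 9): 3 passages
  (7, 6): 3 passages
  (9, 8): 3 passages
  (10, 0): 3 passages
  (10, 11): 3 passages
  (10, 13): 3 passages
  (11, 5): 3 passages
Total junctions: 20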